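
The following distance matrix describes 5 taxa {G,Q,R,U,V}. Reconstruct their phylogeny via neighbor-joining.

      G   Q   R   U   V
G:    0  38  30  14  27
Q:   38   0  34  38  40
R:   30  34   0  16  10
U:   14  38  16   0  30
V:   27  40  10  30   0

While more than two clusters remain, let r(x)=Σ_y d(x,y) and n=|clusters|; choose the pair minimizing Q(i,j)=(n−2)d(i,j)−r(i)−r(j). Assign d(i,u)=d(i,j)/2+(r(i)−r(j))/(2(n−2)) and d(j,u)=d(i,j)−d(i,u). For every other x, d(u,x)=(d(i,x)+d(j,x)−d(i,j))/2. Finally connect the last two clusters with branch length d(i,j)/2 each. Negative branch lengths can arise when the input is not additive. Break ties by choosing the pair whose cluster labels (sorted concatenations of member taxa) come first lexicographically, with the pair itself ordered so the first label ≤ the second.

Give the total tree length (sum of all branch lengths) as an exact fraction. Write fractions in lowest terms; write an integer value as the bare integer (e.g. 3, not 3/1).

1. join R+V (d=10, Q=-167) ⇒ RV; edges |R|=13/6, |V|=47/6
  updated: d(G,RV)=47/2, d(Q,RV)=32, d(RV,U)=18
2. join G+U (d=14, Q=-235/2) ⇒ GU; edges |G|=67/8, |U|=45/8
  updated: d(GU,Q)=31, d(GU,RV)=55/4
3. join GU+Q (d=31, Q=-307/4) ⇒ GQU; edges |GU|=51/8, |Q|=197/8
  updated: d(GQU,RV)=59/8
4. join GQU+RV (d=59/8) ⇒ GQRUV; edges |GQU|=59/16, |RV|=59/16
final tree: (((G:67/8,U:45/8):51/8,Q:197/8):59/16,(R:13/6,V:47/6):59/16)
total length: 499/8

499/8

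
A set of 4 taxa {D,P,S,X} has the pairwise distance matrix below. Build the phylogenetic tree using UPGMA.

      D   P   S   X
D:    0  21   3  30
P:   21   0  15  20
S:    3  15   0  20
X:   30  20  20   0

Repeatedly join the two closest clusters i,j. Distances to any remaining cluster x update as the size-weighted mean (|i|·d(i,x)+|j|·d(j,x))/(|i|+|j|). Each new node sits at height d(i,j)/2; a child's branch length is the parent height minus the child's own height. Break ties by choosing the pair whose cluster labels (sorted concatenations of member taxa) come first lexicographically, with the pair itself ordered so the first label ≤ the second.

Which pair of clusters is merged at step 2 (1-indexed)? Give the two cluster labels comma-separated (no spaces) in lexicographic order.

DS,P

step 1: merge (D,S) at d=3; branch lengths D→3/2, S→3/2; new cluster DS
  updated: d(DS,P)=18, d(DS,X)=25
step 2: merge (DS,P) at d=18; branch lengths DS→15/2, P→9; new cluster DPS
  updated: d(DPS,X)=70/3
step 3: merge (DPS,X) at d=70/3; branch lengths DPS→8/3, X→35/3; new cluster DPSX
final tree: (((D:3/2,S:3/2):15/2,P:9):8/3,X:35/3)
total length: 203/6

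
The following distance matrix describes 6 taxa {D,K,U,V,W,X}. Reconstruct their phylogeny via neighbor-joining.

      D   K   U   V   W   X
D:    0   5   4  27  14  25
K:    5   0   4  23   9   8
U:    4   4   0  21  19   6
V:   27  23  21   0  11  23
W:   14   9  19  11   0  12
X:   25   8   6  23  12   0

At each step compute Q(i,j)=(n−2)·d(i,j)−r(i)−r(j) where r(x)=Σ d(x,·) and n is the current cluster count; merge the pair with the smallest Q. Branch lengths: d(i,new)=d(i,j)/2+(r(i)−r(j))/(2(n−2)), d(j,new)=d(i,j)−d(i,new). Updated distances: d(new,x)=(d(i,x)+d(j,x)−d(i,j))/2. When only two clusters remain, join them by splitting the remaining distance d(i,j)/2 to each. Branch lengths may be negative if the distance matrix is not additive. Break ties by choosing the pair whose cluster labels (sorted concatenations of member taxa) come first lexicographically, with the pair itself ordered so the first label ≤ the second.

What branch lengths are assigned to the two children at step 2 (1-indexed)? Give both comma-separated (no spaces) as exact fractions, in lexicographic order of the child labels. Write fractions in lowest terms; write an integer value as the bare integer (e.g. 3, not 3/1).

37/6,35/6

step 1: merge (V,W) at d=11, Q=-126; branch lengths V→21/2, W→1/2; new cluster VW
  updated: d(D,VW)=15, d(K,VW)=21/2, d(U,VW)=29/2, d(VW,X)=12
step 2: merge (VW,X) at d=12, Q=-67; branch lengths VW→37/6, X→35/6; new cluster VWX
  updated: d(D,VWX)=14, d(K,VWX)=13/4, d(U,VWX)=17/4
step 3: merge (D,U) at d=4, Q=-109/4; branch lengths D→75/16, U→-11/16; new cluster DU
  updated: d(DU,K)=5/2, d(DU,VWX)=57/8
step 4: merge (DU,K) at d=5/2, Q=-103/8; branch lengths DU→51/16, K→-11/16; new cluster DKU
  updated: d(DKU,VWX)=63/16
step 5: merge (DKU,VWX) at d=63/16; branch lengths DKU→63/32, VWX→63/32; new cluster DKUVWX
final tree: (((D:75/16,U:-11/16):51/16,K:-11/16):63/32,((V:21/2,W:1/2):37/6,X:35/6):63/32)
total length: 535/16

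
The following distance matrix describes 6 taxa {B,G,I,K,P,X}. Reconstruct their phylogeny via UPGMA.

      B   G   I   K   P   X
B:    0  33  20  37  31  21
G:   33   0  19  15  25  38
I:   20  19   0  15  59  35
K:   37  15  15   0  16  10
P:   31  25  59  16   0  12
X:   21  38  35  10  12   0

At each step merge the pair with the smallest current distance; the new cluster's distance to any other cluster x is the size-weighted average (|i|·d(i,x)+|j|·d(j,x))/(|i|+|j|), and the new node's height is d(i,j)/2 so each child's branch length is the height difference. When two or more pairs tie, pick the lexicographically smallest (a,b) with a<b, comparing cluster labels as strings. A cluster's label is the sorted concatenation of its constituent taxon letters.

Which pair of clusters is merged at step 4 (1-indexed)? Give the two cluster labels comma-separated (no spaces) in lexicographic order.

B,GI

1. join K+X (d=10) ⇒ KX; edges |K|=5, |X|=5
  updated: d(B,KX)=29, d(G,KX)=53/2, d(I,KX)=25, d(KX,P)=14
2. join KX+P (d=14) ⇒ KPX; edges |KX|=2, |P|=7
  updated: d(B,KPX)=89/3, d(G,KPX)=26, d(I,KPX)=109/3
3. join G+I (d=19) ⇒ GI; edges |G|=19/2, |I|=19/2
  updated: d(B,GI)=53/2, d(GI,KPX)=187/6
4. join B+GI (d=53/2) ⇒ BGI; edges |B|=53/4, |GI|=15/4
  updated: d(BGI,KPX)=92/3
5. join BGI+KPX (d=92/3) ⇒ BGIKPX; edges |BGI|=25/12, |KPX|=25/3
final tree: ((B:53/4,(G:19/2,I:19/2):15/4):25/12,((K:5,X:5):2,P:7):25/3)
total length: 785/12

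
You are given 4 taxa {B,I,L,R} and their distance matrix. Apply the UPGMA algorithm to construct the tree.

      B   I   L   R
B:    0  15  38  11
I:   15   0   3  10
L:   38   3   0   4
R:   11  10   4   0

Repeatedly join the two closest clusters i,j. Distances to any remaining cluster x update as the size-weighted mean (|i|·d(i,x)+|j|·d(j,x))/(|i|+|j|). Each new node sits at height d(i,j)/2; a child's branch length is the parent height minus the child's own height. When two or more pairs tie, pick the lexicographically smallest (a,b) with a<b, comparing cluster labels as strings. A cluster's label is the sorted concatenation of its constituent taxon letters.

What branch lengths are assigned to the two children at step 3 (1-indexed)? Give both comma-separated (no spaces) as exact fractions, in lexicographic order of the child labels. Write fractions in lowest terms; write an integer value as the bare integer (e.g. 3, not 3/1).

1. join I+L (d=3) ⇒ IL; edges |I|=3/2, |L|=3/2
  updated: d(B,IL)=53/2, d(IL,R)=7
2. join IL+R (d=7) ⇒ ILR; edges |IL|=2, |R|=7/2
  updated: d(B,ILR)=64/3
3. join B+ILR (d=64/3) ⇒ BILR; edges |B|=32/3, |ILR|=43/6
final tree: (B:32/3,((I:3/2,L:3/2):2,R:7/2):43/6)
total length: 79/3

32/3,43/6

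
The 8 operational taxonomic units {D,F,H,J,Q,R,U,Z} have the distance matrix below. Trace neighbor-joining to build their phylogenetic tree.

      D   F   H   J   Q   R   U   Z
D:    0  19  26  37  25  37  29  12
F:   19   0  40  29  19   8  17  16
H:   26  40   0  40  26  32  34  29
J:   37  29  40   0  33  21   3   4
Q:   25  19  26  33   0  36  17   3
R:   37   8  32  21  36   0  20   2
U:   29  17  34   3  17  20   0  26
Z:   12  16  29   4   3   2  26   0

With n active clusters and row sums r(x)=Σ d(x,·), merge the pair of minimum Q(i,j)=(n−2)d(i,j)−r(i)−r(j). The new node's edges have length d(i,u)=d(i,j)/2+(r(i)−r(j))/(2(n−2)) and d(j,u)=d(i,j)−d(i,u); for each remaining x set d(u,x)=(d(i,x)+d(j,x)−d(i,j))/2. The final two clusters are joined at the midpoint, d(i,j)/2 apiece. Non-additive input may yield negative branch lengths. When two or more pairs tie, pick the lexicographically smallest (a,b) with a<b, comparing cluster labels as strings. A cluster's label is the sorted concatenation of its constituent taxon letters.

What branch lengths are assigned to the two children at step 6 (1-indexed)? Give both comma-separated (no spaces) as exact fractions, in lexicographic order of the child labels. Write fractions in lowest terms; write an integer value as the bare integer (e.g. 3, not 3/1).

1. join J+U (d=3, Q=-295) ⇒ JU; edges |J|=13/4, |U|=-1/4
  updated: d(D,JU)=63/2, d(F,JU)=43/2, d(H,JU)=71/2, d(JU,Q)=47/2, d(JU,R)=19, d(JU,Z)=27/2
2. join F+R (d=8, Q=-435/2) ⇒ FR; edges |F|=59/20, |R|=101/20
  updated: d(D,FR)=24, d(FR,H)=32, d(FR,JU)=65/4, d(FR,Q)=47/2, d(FR,Z)=5
3. join D+H (d=26, Q=-163) ⇒ DH; edges |D|=37/4, |H|=67/4
  updated: d(DH,FR)=15, d(DH,JU)=41/2, d(DH,Q)=25/2, d(DH,Z)=15/2
4. join FR+JU (d=65/4, Q=-339/4) ⇒ FJRU; edges |FR|=139/24, |JU|=251/24
  updated: d(DH,FJRU)=77/8, d(FJRU,Q)=123/8, d(FJRU,Z)=9/8
5. join DH+FJRU (d=77/8, Q=-73/2) ⇒ DFHJRU; edges |DH|=91/16, |FJRU|=63/16
  updated: d(DFHJRU,Q)=73/8, d(DFHJRU,Z)=-1/2
6. join DFHJRU+Q (d=73/8, Q=-93/8) ⇒ DFHJQRU; edges |DFHJRU|=45/16, |Q|=101/16
  updated: d(DFHJQRU,Z)=-53/16
7. join DFHJQRU+Z (d=-53/16) ⇒ DFHJQRUZ; edges |DFHJQRU|=-53/32, |Z|=-53/32
final tree: ((((D:37/4,H:67/4):91/16,((F:59/20,R:101/20):139/24,(J:13/4,U:-1/4):251/24):63/16):45/16,Q:101/16):-53/32,Z:-53/32)
total length: 1099/16

45/16,101/16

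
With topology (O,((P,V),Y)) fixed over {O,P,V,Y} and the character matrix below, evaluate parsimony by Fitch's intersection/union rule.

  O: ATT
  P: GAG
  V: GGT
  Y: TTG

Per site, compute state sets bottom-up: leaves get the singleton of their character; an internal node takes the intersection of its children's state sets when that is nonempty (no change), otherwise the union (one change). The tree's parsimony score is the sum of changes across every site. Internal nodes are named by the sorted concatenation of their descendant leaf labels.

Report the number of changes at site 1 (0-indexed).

2

PV@0: {G} ∩ {G} = {G} (intersection, +0)
PVY@0: {G} ∪ {T} = {G,T} (union, +1)
OPVY@0: {A} ∪ {G,T} = {A,G,T} (union, +1)
PV@1: {A} ∪ {G} = {A,G} (union, +1)
PVY@1: {A,G} ∪ {T} = {A,G,T} (union, +1)
OPVY@1: {T} ∩ {A,G,T} = {T} (intersection, +0)
PV@2: {G} ∪ {T} = {G,T} (union, +1)
PVY@2: {G,T} ∩ {G} = {G} (intersection, +0)
OPVY@2: {T} ∪ {G} = {G,T} (union, +1)
per-site changes: [2, 2, 2]; total = 6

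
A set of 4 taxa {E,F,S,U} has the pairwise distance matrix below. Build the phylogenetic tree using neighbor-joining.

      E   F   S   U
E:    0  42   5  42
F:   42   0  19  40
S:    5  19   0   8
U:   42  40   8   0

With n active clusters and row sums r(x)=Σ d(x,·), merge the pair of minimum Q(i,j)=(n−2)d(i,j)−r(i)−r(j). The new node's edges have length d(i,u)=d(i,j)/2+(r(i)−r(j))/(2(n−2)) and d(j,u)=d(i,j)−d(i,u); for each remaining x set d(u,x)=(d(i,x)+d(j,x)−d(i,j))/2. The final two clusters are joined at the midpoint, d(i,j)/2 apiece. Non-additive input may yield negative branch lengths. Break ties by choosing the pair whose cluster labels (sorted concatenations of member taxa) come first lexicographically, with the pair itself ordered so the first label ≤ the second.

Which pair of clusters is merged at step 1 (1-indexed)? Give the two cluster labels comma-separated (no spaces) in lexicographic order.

E,S

1. join E+S (d=5, Q=-111) ⇒ ES; edges |E|=67/4, |S|=-47/4
  updated: d(ES,F)=28, d(ES,U)=45/2
2. join ES+F (d=28, Q=-181/2) ⇒ EFS; edges |ES|=21/4, |F|=91/4
  updated: d(EFS,U)=69/4
3. join EFS+U (d=69/4) ⇒ EFSU; edges |EFS|=69/8, |U|=69/8
final tree: (((E:67/4,S:-47/4):21/4,F:91/4):69/8,U:69/8)
total length: 201/4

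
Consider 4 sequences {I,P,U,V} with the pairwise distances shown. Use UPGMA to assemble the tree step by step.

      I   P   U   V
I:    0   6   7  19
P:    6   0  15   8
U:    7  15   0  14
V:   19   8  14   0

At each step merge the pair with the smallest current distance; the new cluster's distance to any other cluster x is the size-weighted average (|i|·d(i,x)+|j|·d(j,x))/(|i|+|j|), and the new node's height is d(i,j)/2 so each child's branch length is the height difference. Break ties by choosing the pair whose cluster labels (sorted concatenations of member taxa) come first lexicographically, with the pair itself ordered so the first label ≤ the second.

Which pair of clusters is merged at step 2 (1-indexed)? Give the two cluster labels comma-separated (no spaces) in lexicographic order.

IP,U

1. join I+P (d=6) ⇒ IP; edges |I|=3, |P|=3
  updated: d(IP,U)=11, d(IP,V)=27/2
2. join IP+U (d=11) ⇒ IPU; edges |IP|=5/2, |U|=11/2
  updated: d(IPU,V)=41/3
3. join IPU+V (d=41/3) ⇒ IPUV; edges |IPU|=4/3, |V|=41/6
final tree: (((I:3,P:3):5/2,U:11/2):4/3,V:41/6)
total length: 133/6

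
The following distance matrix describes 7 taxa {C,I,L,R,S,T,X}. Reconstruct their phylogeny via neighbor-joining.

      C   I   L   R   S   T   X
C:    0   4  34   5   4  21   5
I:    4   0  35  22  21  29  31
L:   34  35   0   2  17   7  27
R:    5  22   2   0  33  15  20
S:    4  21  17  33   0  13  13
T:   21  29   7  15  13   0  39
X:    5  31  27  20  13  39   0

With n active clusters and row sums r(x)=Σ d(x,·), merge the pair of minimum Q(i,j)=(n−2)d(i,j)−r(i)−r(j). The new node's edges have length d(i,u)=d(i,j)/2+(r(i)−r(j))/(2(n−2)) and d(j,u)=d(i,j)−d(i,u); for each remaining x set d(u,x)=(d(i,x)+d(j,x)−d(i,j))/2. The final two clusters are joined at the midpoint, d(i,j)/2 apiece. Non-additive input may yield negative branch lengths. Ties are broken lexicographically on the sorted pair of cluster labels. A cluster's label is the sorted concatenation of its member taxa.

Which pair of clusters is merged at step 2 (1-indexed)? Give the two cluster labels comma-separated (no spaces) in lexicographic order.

iteration 1: select L,T (d=7, Q=-211); attach at lengths (33/10, 37/10); label the merged cluster LT
  updated: d(C,LT)=24, d(I,LT)=57/2, d(LT,R)=5, d(LT,S)=23/2, d(LT,X)=59/2
iteration 2: select LT,R (d=5, Q=-327/2); attach at lengths (67/16, 13/16); label the merged cluster LRT
  updated: d(C,LRT)=12, d(I,LRT)=91/4, d(LRT,S)=79/4, d(LRT,X)=89/4
iteration 3: select C,I (d=4, Q=-367/4); attach at lengths (-167/24, 263/24); label the merged cluster CI
  updated: d(CI,LRT)=123/8, d(CI,S)=21/2, d(CI,X)=16
iteration 4: select CI,LRT (d=123/8, Q=-137/2); attach at lengths (61/16, 185/16); label the merged cluster CILRT
  updated: d(CILRT,S)=119/16, d(CILRT,X)=183/16
iteration 5: select CILRT,S (d=119/16, Q=-255/8); attach at lengths (47/16, 9/2); label the merged cluster CILRST
  updated: d(CILRST,X)=17/2
iteration 6: select CILRST,X (d=17/2); attach at lengths (17/4, 17/4); label the merged cluster CILRSTX
final tree: ((((C:-167/24,I:263/24):61/16,((L:33/10,T:37/10):67/16,R:13/16):185/16):47/16,S:9/2):17/4,X:17/4)
total length: 757/16

LT,R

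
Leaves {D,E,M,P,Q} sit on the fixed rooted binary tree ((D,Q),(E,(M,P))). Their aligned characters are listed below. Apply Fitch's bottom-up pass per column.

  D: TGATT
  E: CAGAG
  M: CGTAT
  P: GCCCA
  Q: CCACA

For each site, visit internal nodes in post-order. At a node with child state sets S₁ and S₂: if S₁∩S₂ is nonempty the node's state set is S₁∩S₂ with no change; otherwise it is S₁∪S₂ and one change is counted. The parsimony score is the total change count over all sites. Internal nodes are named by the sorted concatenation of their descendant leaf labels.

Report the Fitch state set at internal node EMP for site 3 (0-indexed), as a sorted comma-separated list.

A

DQ@0: {T} ∪ {C} = {C,T} (union, +1)
MP@0: {C} ∪ {G} = {C,G} (union, +1)
EMP@0: {C} ∩ {C,G} = {C} (intersection, +0)
DEMPQ@0: {C,T} ∩ {C} = {C} (intersection, +0)
DQ@1: {G} ∪ {C} = {C,G} (union, +1)
MP@1: {G} ∪ {C} = {C,G} (union, +1)
EMP@1: {A} ∪ {C,G} = {A,C,G} (union, +1)
DEMPQ@1: {C,G} ∩ {A,C,G} = {C,G} (intersection, +0)
DQ@2: {A} ∩ {A} = {A} (intersection, +0)
MP@2: {T} ∪ {C} = {C,T} (union, +1)
EMP@2: {G} ∪ {C,T} = {C,G,T} (union, +1)
DEMPQ@2: {A} ∪ {C,G,T} = {A,C,G,T} (union, +1)
DQ@3: {T} ∪ {C} = {C,T} (union, +1)
MP@3: {A} ∪ {C} = {A,C} (union, +1)
EMP@3: {A} ∩ {A,C} = {A} (intersection, +0)
DEMPQ@3: {C,T} ∪ {A} = {A,C,T} (union, +1)
DQ@4: {T} ∪ {A} = {A,T} (union, +1)
MP@4: {T} ∪ {A} = {A,T} (union, +1)
EMP@4: {G} ∪ {A,T} = {A,G,T} (union, +1)
DEMPQ@4: {A,T} ∩ {A,G,T} = {A,T} (intersection, +0)
per-site changes: [2, 3, 3, 3, 3]; total = 14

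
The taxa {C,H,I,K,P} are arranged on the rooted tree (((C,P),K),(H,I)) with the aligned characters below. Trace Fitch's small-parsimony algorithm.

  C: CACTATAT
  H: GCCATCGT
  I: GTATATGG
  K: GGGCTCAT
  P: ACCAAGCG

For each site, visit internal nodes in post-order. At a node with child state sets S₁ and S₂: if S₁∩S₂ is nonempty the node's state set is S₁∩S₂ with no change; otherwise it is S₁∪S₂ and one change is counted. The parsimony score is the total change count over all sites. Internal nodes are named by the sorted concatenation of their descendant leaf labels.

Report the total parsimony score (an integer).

19

site 0, node CP: C={C} ∪ P={A} → {A,C} (+1)
site 0, node CKP: CP={A,C} ∪ K={G} → {A,C,G} (+1)
site 0, node HI: H={G} ∩ I={G} → {G} (+0)
site 0, node CHIKP: CKP={A,C,G} ∩ HI={G} → {G} (+0)
site 1, node CP: C={A} ∪ P={C} → {A,C} (+1)
site 1, node CKP: CP={A,C} ∪ K={G} → {A,C,G} (+1)
site 1, node HI: H={C} ∪ I={T} → {C,T} (+1)
site 1, node CHIKP: CKP={A,C,G} ∩ HI={C,T} → {C} (+0)
site 2, node CP: C={C} ∩ P={C} → {C} (+0)
site 2, node CKP: CP={C} ∪ K={G} → {C,G} (+1)
site 2, node HI: H={C} ∪ I={A} → {A,C} (+1)
site 2, node CHIKP: CKP={C,G} ∩ HI={A,C} → {C} (+0)
site 3, node CP: C={T} ∪ P={A} → {A,T} (+1)
site 3, node CKP: CP={A,T} ∪ K={C} → {A,C,T} (+1)
site 3, node HI: H={A} ∪ I={T} → {A,T} (+1)
site 3, node CHIKP: CKP={A,C,T} ∩ HI={A,T} → {A,T} (+0)
site 4, node CP: C={A} ∩ P={A} → {A} (+0)
site 4, node CKP: CP={A} ∪ K={T} → {A,T} (+1)
site 4, node HI: H={T} ∪ I={A} → {A,T} (+1)
site 4, node CHIKP: CKP={A,T} ∩ HI={A,T} → {A,T} (+0)
site 5, node CP: C={T} ∪ P={G} → {G,T} (+1)
site 5, node CKP: CP={G,T} ∪ K={C} → {C,G,T} (+1)
site 5, node HI: H={C} ∪ I={T} → {C,T} (+1)
site 5, node CHIKP: CKP={C,G,T} ∩ HI={C,T} → {C,T} (+0)
site 6, node CP: C={A} ∪ P={C} → {A,C} (+1)
site 6, node CKP: CP={A,C} ∩ K={A} → {A} (+0)
site 6, node HI: H={G} ∩ I={G} → {G} (+0)
site 6, node CHIKP: CKP={A} ∪ HI={G} → {A,G} (+1)
site 7, node CP: C={T} ∪ P={G} → {G,T} (+1)
site 7, node CKP: CP={G,T} ∩ K={T} → {T} (+0)
site 7, node HI: H={T} ∪ I={G} → {G,T} (+1)
site 7, node CHIKP: CKP={T} ∩ HI={G,T} → {T} (+0)
per-site changes: [2, 3, 2, 3, 2, 3, 2, 2]; total = 19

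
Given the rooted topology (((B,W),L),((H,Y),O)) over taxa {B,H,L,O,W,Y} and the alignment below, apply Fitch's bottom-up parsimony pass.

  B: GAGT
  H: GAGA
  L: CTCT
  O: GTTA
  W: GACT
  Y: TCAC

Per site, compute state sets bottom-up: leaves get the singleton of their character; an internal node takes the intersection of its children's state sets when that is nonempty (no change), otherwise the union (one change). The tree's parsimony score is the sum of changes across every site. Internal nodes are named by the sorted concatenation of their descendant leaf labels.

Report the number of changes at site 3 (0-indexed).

BW@0: {G} ∩ {G} = {G} (intersection, +0)
BLW@0: {G} ∪ {C} = {C,G} (union, +1)
HY@0: {G} ∪ {T} = {G,T} (union, +1)
HOY@0: {G,T} ∩ {G} = {G} (intersection, +0)
BHLOWY@0: {C,G} ∩ {G} = {G} (intersection, +0)
BW@1: {A} ∩ {A} = {A} (intersection, +0)
BLW@1: {A} ∪ {T} = {A,T} (union, +1)
HY@1: {A} ∪ {C} = {A,C} (union, +1)
HOY@1: {A,C} ∪ {T} = {A,C,T} (union, +1)
BHLOWY@1: {A,T} ∩ {A,C,T} = {A,T} (intersection, +0)
BW@2: {G} ∪ {C} = {C,G} (union, +1)
BLW@2: {C,G} ∩ {C} = {C} (intersection, +0)
HY@2: {G} ∪ {A} = {A,G} (union, +1)
HOY@2: {A,G} ∪ {T} = {A,G,T} (union, +1)
BHLOWY@2: {C} ∪ {A,G,T} = {A,C,G,T} (union, +1)
BW@3: {T} ∩ {T} = {T} (intersection, +0)
BLW@3: {T} ∩ {T} = {T} (intersection, +0)
HY@3: {A} ∪ {C} = {A,C} (union, +1)
HOY@3: {A,C} ∩ {A} = {A} (intersection, +0)
BHLOWY@3: {T} ∪ {A} = {A,T} (union, +1)
per-site changes: [2, 3, 4, 2]; total = 11

2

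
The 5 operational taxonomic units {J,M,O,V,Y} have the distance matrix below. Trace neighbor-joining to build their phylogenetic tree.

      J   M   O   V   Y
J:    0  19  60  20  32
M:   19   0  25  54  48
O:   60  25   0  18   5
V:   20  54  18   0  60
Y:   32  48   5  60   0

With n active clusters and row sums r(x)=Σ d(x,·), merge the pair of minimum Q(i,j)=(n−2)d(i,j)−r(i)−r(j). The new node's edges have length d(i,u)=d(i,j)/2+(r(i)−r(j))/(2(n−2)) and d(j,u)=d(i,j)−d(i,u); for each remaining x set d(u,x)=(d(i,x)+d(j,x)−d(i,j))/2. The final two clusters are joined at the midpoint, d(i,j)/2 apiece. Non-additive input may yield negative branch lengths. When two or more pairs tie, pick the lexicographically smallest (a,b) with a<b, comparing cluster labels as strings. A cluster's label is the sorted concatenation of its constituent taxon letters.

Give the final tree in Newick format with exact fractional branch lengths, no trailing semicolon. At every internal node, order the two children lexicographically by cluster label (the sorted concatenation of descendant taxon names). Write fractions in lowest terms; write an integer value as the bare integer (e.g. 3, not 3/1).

step 1: merge (O,Y) at d=5, Q=-238; branch lengths O→-11/3, Y→26/3; new cluster OY
  updated: d(J,OY)=87/2, d(M,OY)=34, d(OY,V)=73/2
step 2: merge (J,V) at d=20, Q=-153; branch lengths J→3, V→17; new cluster JV
  updated: d(JV,M)=53/2, d(JV,OY)=30
step 3: merge (JV,M) at d=53/2, Q=-181/2; branch lengths JV→45/4, M→61/4; new cluster JMV
  updated: d(JMV,OY)=75/4
step 4: merge (JMV,OY) at d=75/4; branch lengths JMV→75/8, OY→75/8; new cluster JMOVY
final tree: (((J:3,V:17):45/4,M:61/4):75/8,(O:-11/3,Y:26/3):75/8)
total length: 281/4

(((J:3,V:17):45/4,M:61/4):75/8,(O:-11/3,Y:26/3):75/8)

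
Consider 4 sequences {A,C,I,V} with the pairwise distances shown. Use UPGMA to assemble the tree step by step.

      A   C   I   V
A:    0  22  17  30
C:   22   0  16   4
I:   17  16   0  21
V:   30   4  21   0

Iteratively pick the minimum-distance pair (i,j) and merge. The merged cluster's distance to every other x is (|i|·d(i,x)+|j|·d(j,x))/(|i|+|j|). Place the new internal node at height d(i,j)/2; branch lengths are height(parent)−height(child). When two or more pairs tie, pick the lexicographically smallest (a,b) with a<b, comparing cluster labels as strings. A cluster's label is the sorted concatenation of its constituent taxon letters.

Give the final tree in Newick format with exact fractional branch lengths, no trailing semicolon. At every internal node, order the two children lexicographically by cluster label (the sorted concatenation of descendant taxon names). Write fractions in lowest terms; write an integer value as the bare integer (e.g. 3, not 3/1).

iteration 1: select C,V (d=4); attach at lengths (2, 2); label the merged cluster CV
  updated: d(A,CV)=26, d(CV,I)=37/2
iteration 2: select A,I (d=17); attach at lengths (17/2, 17/2); label the merged cluster AI
  updated: d(AI,CV)=89/4
iteration 3: select AI,CV (d=89/4); attach at lengths (21/8, 73/8); label the merged cluster ACIV
final tree: ((A:17/2,I:17/2):21/8,(C:2,V:2):73/8)
total length: 131/4

((A:17/2,I:17/2):21/8,(C:2,V:2):73/8)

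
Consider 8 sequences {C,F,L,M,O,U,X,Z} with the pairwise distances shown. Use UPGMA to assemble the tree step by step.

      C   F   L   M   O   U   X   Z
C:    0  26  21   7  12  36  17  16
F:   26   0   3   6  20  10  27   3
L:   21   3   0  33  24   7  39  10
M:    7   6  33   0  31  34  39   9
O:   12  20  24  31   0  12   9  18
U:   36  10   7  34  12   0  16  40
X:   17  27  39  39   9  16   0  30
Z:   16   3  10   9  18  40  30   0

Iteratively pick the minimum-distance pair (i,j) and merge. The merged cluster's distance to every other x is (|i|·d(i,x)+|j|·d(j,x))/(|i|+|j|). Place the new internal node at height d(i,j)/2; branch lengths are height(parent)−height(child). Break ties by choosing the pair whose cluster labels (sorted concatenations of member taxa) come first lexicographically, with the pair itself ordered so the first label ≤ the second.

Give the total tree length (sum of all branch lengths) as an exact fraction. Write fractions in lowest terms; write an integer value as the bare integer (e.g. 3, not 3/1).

iteration 1: select F,L (d=3); attach at lengths (3/2, 3/2); label the merged cluster FL
  updated: d(C,FL)=47/2, d(FL,M)=39/2, d(FL,O)=22, d(FL,U)=17/2, d(FL,X)=33, d(FL,Z)=13/2
iteration 2: select FL,Z (d=13/2); attach at lengths (7/4, 13/4); label the merged cluster FLZ
  updated: d(C,FLZ)=21, d(FLZ,M)=16, d(FLZ,O)=62/3, d(FLZ,U)=19, d(FLZ,X)=32
iteration 3: select C,M (d=7); attach at lengths (7/2, 7/2); label the merged cluster CM
  updated: d(CM,FLZ)=37/2, d(CM,O)=43/2, d(CM,U)=35, d(CM,X)=28
iteration 4: select O,X (d=9); attach at lengths (9/2, 9/2); label the merged cluster OX
  updated: d(CM,OX)=99/4, d(FLZ,OX)=79/3, d(OX,U)=14
iteration 5: select OX,U (d=14); attach at lengths (5/2, 7); label the merged cluster OUX
  updated: d(CM,OUX)=169/6, d(FLZ,OUX)=215/9
iteration 6: select CM,FLZ (d=37/2); attach at lengths (23/4, 6); label the merged cluster CFLMZ
  updated: d(CFLMZ,OUX)=128/5
iteration 7: select CFLMZ,OUX (d=128/5); attach at lengths (71/20, 29/5); label the merged cluster CFLMOUXZ
final tree: (((C:7/2,M:7/2):23/4,((F:3/2,L:3/2):7/4,Z:13/4):6):71/20,((O:9/2,X:9/2):5/2,U:7):29/5)
total length: 273/5

273/5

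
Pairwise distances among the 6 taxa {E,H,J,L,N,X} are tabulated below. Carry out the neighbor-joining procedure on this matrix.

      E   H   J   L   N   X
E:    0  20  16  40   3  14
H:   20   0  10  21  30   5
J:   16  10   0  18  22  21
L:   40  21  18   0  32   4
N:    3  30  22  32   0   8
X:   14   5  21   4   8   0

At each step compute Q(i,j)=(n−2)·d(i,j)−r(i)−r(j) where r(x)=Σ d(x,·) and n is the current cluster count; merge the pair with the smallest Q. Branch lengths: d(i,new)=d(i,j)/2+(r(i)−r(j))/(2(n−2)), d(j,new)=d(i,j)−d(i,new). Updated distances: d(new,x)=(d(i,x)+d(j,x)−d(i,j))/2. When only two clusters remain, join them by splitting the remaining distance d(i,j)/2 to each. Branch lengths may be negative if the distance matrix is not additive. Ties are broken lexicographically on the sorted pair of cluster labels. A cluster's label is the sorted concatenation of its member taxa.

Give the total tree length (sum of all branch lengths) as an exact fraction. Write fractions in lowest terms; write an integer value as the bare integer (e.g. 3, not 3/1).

39

step 1: merge (E,N) at d=3, Q=-176; branch lengths E→5/4, N→7/4; new cluster EN
  updated: d(EN,H)=47/2, d(EN,J)=35/2, d(EN,L)=69/2, d(EN,X)=19/2
step 2: merge (L,X) at d=4, Q=-105; branch lengths L→25/3, X→-13/3; new cluster LX
  updated: d(EN,LX)=20, d(H,LX)=11, d(J,LX)=35/2
step 3: merge (EN,J) at d=35/2, Q=-71; branch lengths EN→51/4, J→19/4; new cluster EJN
  updated: d(EJN,H)=8, d(EJN,LX)=10
step 4: merge (EJN,H) at d=8, Q=-29; branch lengths EJN→7/2, H→9/2; new cluster EHJN
  updated: d(EHJN,LX)=13/2
step 5: merge (EHJN,LX) at d=13/2; branch lengths EHJN→13/4, LX→13/4; new cluster EHJLNX
final tree: ((((E:5/4,N:7/4):51/4,J:19/4):7/2,H:9/2):13/4,(L:25/3,X:-13/3):13/4)
total length: 39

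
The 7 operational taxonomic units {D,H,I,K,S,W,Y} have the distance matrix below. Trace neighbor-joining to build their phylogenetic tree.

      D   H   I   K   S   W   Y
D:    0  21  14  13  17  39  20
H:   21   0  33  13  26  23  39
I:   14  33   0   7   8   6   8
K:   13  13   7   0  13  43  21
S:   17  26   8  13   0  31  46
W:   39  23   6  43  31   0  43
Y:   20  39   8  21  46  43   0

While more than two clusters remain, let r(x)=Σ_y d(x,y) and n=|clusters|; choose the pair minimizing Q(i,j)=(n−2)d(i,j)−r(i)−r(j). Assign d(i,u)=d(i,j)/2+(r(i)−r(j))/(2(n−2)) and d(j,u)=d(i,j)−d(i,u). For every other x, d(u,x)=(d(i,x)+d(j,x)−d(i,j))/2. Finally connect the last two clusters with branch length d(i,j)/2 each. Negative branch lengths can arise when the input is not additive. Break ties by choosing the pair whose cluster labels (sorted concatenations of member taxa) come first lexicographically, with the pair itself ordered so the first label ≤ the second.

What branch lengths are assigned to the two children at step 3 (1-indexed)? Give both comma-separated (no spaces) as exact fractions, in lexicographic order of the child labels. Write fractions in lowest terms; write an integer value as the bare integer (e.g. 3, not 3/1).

21/4,21/4

step 1: merge (I,W) at d=6, Q=-231; branch lengths I→-79/10, W→139/10; new cluster IW
  updated: d(D,IW)=47/2, d(H,IW)=25, d(IW,K)=22, d(IW,S)=33/2, d(IW,Y)=45/2
step 2: merge (IW,Y) at d=45/2, Q=-168; branch lengths IW→51/8, Y→129/8; new cluster IWY
  updated: d(D,IWY)=21/2, d(H,IWY)=83/4, d(IWY,K)=41/4, d(IWY,S)=20
step 3: merge (D,IWY) at d=21/2, Q=-183/2; branch lengths D→21/4, IWY→21/4; new cluster DIWY
  updated: d(DIWY,H)=125/8, d(DIWY,K)=51/8, d(DIWY,S)=53/4
step 4: merge (DIWY,S) at d=53/4, Q=-61; branch lengths DIWY→19/8, S→87/8; new cluster DISWY
  updated: d(DISWY,H)=227/16, d(DISWY,K)=49/16
step 5: merge (DISWY,H) at d=227/16, Q=-121/4; branch lengths DISWY→17/8, H→193/16; new cluster DHISWY
  updated: d(DHISWY,K)=15/16
step 6: merge (DHISWY,K) at d=15/16; branch lengths DHISWY→15/32, K→15/32; new cluster DHIKSWY
final tree: ((((D:21/4,((I:-79/10,W:139/10):51/8,Y:129/8):21/4):19/8,S:87/8):17/8,H:193/16):15/32,K:15/32)
total length: 539/8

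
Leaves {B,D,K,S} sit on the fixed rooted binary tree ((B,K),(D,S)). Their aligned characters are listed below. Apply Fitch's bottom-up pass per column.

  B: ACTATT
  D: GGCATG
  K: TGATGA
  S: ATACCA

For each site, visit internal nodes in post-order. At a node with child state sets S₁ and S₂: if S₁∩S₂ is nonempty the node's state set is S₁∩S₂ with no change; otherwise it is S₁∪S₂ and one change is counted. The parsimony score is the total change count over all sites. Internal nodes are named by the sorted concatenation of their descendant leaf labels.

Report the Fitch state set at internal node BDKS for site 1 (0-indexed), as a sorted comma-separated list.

BK@0: {A} ∪ {T} = {A,T} (union, +1)
DS@0: {G} ∪ {A} = {A,G} (union, +1)
BDKS@0: {A,T} ∩ {A,G} = {A} (intersection, +0)
BK@1: {C} ∪ {G} = {C,G} (union, +1)
DS@1: {G} ∪ {T} = {G,T} (union, +1)
BDKS@1: {C,G} ∩ {G,T} = {G} (intersection, +0)
BK@2: {T} ∪ {A} = {A,T} (union, +1)
DS@2: {C} ∪ {A} = {A,C} (union, +1)
BDKS@2: {A,T} ∩ {A,C} = {A} (intersection, +0)
BK@3: {A} ∪ {T} = {A,T} (union, +1)
DS@3: {A} ∪ {C} = {A,C} (union, +1)
BDKS@3: {A,T} ∩ {A,C} = {A} (intersection, +0)
BK@4: {T} ∪ {G} = {G,T} (union, +1)
DS@4: {T} ∪ {C} = {C,T} (union, +1)
BDKS@4: {G,T} ∩ {C,T} = {T} (intersection, +0)
BK@5: {T} ∪ {A} = {A,T} (union, +1)
DS@5: {G} ∪ {A} = {A,G} (union, +1)
BDKS@5: {A,T} ∩ {A,G} = {A} (intersection, +0)
per-site changes: [2, 2, 2, 2, 2, 2]; total = 12

G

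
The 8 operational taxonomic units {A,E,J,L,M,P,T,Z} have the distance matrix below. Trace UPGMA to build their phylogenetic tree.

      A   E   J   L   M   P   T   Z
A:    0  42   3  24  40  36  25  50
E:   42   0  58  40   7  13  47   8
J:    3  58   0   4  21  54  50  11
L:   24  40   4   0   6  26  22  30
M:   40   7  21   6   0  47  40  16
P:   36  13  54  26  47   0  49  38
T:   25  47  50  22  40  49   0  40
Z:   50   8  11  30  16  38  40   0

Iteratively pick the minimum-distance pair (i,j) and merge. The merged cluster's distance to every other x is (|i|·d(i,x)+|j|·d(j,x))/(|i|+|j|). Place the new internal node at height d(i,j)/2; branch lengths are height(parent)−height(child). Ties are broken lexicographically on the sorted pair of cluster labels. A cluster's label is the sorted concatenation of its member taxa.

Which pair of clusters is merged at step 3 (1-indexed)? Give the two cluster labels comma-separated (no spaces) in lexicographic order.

E,Z

step 1: merge (A,J) at d=3; branch lengths A→3/2, J→3/2; new cluster AJ
  updated: d(AJ,E)=50, d(AJ,L)=14, d(AJ,M)=61/2, d(AJ,P)=45, d(AJ,T)=75/2, d(AJ,Z)=61/2
step 2: merge (L,M) at d=6; branch lengths L→3, M→3; new cluster LM
  updated: d(AJ,LM)=89/4, d(E,LM)=47/2, d(LM,P)=73/2, d(LM,T)=31, d(LM,Z)=23
step 3: merge (E,Z) at d=8; branch lengths E→4, Z→4; new cluster EZ
  updated: d(AJ,EZ)=161/4, d(EZ,LM)=93/4, d(EZ,P)=51/2, d(EZ,T)=87/2
step 4: merge (AJ,LM) at d=89/4; branch lengths AJ→77/8, LM→65/8; new cluster AJLM
  updated: d(AJLM,EZ)=127/4, d(AJLM,P)=163/4, d(AJLM,T)=137/4
step 5: merge (EZ,P) at d=51/2; branch lengths EZ→35/4, P→51/4; new cluster EPZ
  updated: d(AJLM,EPZ)=139/4, d(EPZ,T)=136/3
step 6: merge (AJLM,T) at d=137/4; branch lengths AJLM→6, T→137/8; new cluster AJLMT
  updated: d(AJLMT,EPZ)=553/15
step 7: merge (AJLMT,EPZ) at d=553/15; branch lengths AJLMT→157/120, EPZ→341/60; new cluster AEJLMPTZ
final tree: ((((A:3/2,J:3/2):77/8,(L:3,M:3):65/8):6,T:137/8):157/120,((E:4,Z:4):35/4,P:51/4):341/60)
total length: 2591/30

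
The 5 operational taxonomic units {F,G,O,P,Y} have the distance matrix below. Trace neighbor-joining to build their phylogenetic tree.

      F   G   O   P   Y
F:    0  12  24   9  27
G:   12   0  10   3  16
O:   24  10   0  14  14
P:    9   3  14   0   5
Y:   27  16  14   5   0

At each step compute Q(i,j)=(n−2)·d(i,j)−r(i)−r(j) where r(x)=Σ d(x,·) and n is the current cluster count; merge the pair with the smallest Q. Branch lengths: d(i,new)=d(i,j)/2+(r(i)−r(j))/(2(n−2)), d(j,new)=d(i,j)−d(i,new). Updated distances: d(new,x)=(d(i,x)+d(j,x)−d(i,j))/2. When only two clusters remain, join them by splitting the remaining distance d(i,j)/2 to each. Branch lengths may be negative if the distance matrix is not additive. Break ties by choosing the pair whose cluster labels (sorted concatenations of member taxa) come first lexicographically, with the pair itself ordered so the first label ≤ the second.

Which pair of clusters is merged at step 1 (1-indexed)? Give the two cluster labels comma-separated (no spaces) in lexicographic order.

step 1: merge (O,Y) at d=14, Q=-82; branch lengths O→7, Y→7; new cluster OY
  updated: d(F,OY)=37/2, d(G,OY)=6, d(OY,P)=5/2
step 2: merge (F,G) at d=12, Q=-73/2; branch lengths F→85/8, G→11/8; new cluster FG
  updated: d(FG,OY)=25/4, d(FG,P)=0
step 3: merge (FG,OY) at d=25/4, Q=-35/4; branch lengths FG→15/8, OY→35/8; new cluster FGOY
  updated: d(FGOY,P)=-15/8
step 4: merge (FGOY,P) at d=-15/8; branch lengths FGOY→-15/16, P→-15/16; new cluster FGOPY
final tree: (((F:85/8,G:11/8):15/8,(O:7,Y:7):35/8):-15/16,P:-15/16)
total length: 243/8

O,Y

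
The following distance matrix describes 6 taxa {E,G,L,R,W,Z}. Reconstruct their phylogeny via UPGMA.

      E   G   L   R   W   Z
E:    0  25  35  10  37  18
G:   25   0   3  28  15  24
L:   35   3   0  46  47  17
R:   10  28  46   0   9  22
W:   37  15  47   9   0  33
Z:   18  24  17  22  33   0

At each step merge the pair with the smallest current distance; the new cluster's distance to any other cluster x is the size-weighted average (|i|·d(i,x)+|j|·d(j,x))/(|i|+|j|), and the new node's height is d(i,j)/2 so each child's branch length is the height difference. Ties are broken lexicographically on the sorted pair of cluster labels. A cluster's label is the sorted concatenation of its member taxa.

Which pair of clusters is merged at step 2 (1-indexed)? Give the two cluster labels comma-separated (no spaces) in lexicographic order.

R,W

step 1: merge (G,L) at d=3; branch lengths G→3/2, L→3/2; new cluster GL
  updated: d(E,GL)=30, d(GL,R)=37, d(GL,W)=31, d(GL,Z)=41/2
step 2: merge (R,W) at d=9; branch lengths R→9/2, W→9/2; new cluster RW
  updated: d(E,RW)=47/2, d(GL,RW)=34, d(RW,Z)=55/2
step 3: merge (E,Z) at d=18; branch lengths E→9, Z→9; new cluster EZ
  updated: d(EZ,GL)=101/4, d(EZ,RW)=51/2
step 4: merge (EZ,GL) at d=101/4; branch lengths EZ→29/8, GL→89/8; new cluster EGLZ
  updated: d(EGLZ,RW)=119/4
step 5: merge (EGLZ,RW) at d=119/4; branch lengths EGLZ→9/4, RW→83/8; new cluster EGLRWZ
final tree: (((E:9,Z:9):29/8,(G:3/2,L:3/2):89/8):9/4,(R:9/2,W:9/2):83/8)
total length: 459/8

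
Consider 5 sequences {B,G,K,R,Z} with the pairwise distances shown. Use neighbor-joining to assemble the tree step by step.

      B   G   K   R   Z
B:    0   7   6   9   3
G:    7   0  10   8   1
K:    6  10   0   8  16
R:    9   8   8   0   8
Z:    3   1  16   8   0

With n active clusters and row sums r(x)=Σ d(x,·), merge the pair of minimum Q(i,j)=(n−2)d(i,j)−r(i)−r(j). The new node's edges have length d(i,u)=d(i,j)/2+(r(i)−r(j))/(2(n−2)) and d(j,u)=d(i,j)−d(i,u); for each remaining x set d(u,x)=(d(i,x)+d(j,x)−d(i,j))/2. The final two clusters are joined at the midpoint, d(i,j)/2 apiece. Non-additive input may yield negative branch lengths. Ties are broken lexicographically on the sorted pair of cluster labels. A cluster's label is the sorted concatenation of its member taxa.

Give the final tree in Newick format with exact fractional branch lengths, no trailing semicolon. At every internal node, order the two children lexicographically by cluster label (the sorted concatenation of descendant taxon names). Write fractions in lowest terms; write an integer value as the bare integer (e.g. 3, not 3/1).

iteration 1: select G,Z (d=1, Q=-51); attach at lengths (1/6, 5/6); label the merged cluster GZ
  updated: d(B,GZ)=9/2, d(GZ,K)=25/2, d(GZ,R)=15/2
iteration 2: select B,GZ (d=9/2, Q=-35); attach at lengths (1, 7/2); label the merged cluster BGZ
  updated: d(BGZ,K)=7, d(BGZ,R)=6
iteration 3: select BGZ,K (d=7, Q=-21); attach at lengths (5/2, 9/2); label the merged cluster BGKZ
  updated: d(BGKZ,R)=7/2
iteration 4: select BGKZ,R (d=7/2); attach at lengths (7/4, 7/4); label the merged cluster BGKRZ
final tree: (((B:1,(G:1/6,Z:5/6):7/2):5/2,K:9/2):7/4,R:7/4)
total length: 16

(((B:1,(G:1/6,Z:5/6):7/2):5/2,K:9/2):7/4,R:7/4)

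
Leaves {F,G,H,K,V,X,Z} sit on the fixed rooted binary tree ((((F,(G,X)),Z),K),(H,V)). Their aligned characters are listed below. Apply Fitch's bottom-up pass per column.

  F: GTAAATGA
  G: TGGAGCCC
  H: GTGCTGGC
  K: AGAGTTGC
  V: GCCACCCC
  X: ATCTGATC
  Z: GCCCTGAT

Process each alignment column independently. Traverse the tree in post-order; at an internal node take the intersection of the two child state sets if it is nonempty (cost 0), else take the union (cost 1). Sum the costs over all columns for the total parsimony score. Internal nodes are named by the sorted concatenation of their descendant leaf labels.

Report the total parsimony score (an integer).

GX@0: {T} ∪ {A} = {A,T} (union, +1)
FGX@0: {G} ∪ {A,T} = {A,G,T} (union, +1)
FGXZ@0: {A,G,T} ∩ {G} = {G} (intersection, +0)
FGKXZ@0: {G} ∪ {A} = {A,G} (union, +1)
HV@0: {G} ∩ {G} = {G} (intersection, +0)
FGHKVXZ@0: {A,G} ∩ {G} = {G} (intersection, +0)
GX@1: {G} ∪ {T} = {G,T} (union, +1)
FGX@1: {T} ∩ {G,T} = {T} (intersection, +0)
FGXZ@1: {T} ∪ {C} = {C,T} (union, +1)
FGKXZ@1: {C,T} ∪ {G} = {C,G,T} (union, +1)
HV@1: {T} ∪ {C} = {C,T} (union, +1)
FGHKVXZ@1: {C,G,T} ∩ {C,T} = {C,T} (intersection, +0)
GX@2: {G} ∪ {C} = {C,G} (union, +1)
FGX@2: {A} ∪ {C,G} = {A,C,G} (union, +1)
FGXZ@2: {A,C,G} ∩ {C} = {C} (intersection, +0)
FGKXZ@2: {C} ∪ {A} = {A,C} (union, +1)
HV@2: {G} ∪ {C} = {C,G} (union, +1)
FGHKVXZ@2: {A,C} ∩ {C,G} = {C} (intersection, +0)
GX@3: {A} ∪ {T} = {A,T} (union, +1)
FGX@3: {A} ∩ {A,T} = {A} (intersection, +0)
FGXZ@3: {A} ∪ {C} = {A,C} (union, +1)
FGKXZ@3: {A,C} ∪ {G} = {A,C,G} (union, +1)
HV@3: {C} ∪ {A} = {A,C} (union, +1)
FGHKVXZ@3: {A,C,G} ∩ {A,C} = {A,C} (intersection, +0)
GX@4: {G} ∩ {G} = {G} (intersection, +0)
FGX@4: {A} ∪ {G} = {A,G} (union, +1)
FGXZ@4: {A,G} ∪ {T} = {A,G,T} (union, +1)
FGKXZ@4: {A,G,T} ∩ {T} = {T} (intersection, +0)
HV@4: {T} ∪ {C} = {C,T} (union, +1)
FGHKVXZ@4: {T} ∩ {C,T} = {T} (intersection, +0)
GX@5: {C} ∪ {A} = {A,C} (union, +1)
FGX@5: {T} ∪ {A,C} = {A,C,T} (union, +1)
FGXZ@5: {A,C,T} ∪ {G} = {A,C,G,T} (union, +1)
FGKXZ@5: {A,C,G,T} ∩ {T} = {T} (intersection, +0)
HV@5: {G} ∪ {C} = {C,G} (union, +1)
FGHKVXZ@5: {T} ∪ {C,G} = {C,G,T} (union, +1)
GX@6: {C} ∪ {T} = {C,T} (union, +1)
FGX@6: {G} ∪ {C,T} = {C,G,T} (union, +1)
FGXZ@6: {C,G,T} ∪ {A} = {A,C,G,T} (union, +1)
FGKXZ@6: {A,C,G,T} ∩ {G} = {G} (intersection, +0)
HV@6: {G} ∪ {C} = {C,G} (union, +1)
FGHKVXZ@6: {G} ∩ {C,G} = {G} (intersection, +0)
GX@7: {C} ∩ {C} = {C} (intersection, +0)
FGX@7: {A} ∪ {C} = {A,C} (union, +1)
FGXZ@7: {A,C} ∪ {T} = {A,C,T} (union, +1)
FGKXZ@7: {A,C,T} ∩ {C} = {C} (intersection, +0)
HV@7: {C} ∩ {C} = {C} (intersection, +0)
FGHKVXZ@7: {C} ∩ {C} = {C} (intersection, +0)
per-site changes: [3, 4, 4, 4, 3, 5, 4, 2]; total = 29

29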